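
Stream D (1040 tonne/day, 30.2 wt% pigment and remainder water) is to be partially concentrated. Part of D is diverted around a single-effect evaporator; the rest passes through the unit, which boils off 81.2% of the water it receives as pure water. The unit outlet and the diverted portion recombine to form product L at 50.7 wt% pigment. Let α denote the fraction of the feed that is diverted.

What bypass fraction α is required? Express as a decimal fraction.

All 1040×0.302 = 314.08 tonne/day of pigment reaches L, so L = 314.08/0.507 = 619.49 tonne/day and vapour = 420.51 tonne/day.
The evaporator receives (1−α)·1040 of feed at 0.698 water and removes 0.812 of that water:
0.812×0.698×(1−α)×1040 = 420.51
(1−α) = 420.51/589.45 = 0.7134;  α = 0.2866.

0.287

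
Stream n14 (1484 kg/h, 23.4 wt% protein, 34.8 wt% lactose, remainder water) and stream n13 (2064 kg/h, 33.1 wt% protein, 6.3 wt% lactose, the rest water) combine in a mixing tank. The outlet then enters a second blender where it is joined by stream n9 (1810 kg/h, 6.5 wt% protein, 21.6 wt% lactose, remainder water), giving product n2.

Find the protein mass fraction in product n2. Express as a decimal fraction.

0.214

Overall, product flow = 5358 kg/h.
protein in = 1484×0.234 + 2064×0.331 + 1810×0.065 = 1148.1 kg/h.
protein fraction in n2 = 0.214.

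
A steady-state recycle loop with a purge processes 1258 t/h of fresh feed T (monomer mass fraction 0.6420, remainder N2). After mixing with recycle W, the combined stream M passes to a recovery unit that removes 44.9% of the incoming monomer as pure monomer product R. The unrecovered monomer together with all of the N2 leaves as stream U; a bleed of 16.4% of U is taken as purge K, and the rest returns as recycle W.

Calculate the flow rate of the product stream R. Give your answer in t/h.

672.3 t/h

monomer in M: m_A = 1258×0.642 + (1−0.164)·(1−0.449)·m_A, so m_A = 807.64/0.5394 = 1497.4 t/h.
Product R = 0.449×1497.4 = 672.33 t/h.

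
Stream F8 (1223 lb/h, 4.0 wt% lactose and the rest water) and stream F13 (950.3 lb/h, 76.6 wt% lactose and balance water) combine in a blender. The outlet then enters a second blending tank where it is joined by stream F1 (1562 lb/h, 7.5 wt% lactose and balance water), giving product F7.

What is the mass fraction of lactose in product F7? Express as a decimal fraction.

0.2393

Overall, product flow = 3735.3 lb/h.
lactose in = 1223×0.040 + 950.3×0.766 + 1562×0.075 = 894 lb/h.
lactose fraction in F7 = 0.2393.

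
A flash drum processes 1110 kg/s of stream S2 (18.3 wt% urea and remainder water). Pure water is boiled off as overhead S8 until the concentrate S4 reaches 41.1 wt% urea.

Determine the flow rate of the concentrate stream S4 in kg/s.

494.2 kg/s

urea is conserved: 1110×0.183 = 203.13 kg/s all reports to the concentrate.
Concentrate = 203.13/(target fraction) = 494.23 kg/s.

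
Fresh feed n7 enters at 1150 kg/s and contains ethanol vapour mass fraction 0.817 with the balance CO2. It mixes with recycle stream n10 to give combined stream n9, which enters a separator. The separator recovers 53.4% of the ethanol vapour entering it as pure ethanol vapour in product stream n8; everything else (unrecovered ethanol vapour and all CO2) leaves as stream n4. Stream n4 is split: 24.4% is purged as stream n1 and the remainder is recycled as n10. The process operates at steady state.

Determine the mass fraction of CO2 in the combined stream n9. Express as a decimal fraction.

0.373

CO2 enters only via n7 and leaves only via the purge: 1150×0.183 = 0.244×(CO2 in n4), and the separator passes all CO2, so CO2 in n9 = CO2 in n4 = 862.5 kg/s.
ethanol vapour in n9: m_A = 1150×0.817 + (1−0.244)·(1−0.534)·m_A, so m_A = 939.55/0.6477 = 1450.6 kg/s.
n9 = 1450.6 + 862.5 = 2313.1 kg/s.
CO2 fraction in n9 = 862.5/2313.1 = 0.373.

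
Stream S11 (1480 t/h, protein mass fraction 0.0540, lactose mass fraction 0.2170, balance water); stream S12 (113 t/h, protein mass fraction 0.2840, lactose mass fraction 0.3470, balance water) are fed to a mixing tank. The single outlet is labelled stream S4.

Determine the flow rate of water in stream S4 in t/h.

water out = water in = 1480×0.729 + 113×0.369 = 1120.6 t/h.

1121 t/h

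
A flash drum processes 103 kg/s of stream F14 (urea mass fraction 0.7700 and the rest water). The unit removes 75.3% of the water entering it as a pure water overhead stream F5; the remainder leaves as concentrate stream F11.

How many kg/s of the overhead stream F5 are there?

17.84 kg/s

water entering = 103×0.230 = 23.69 kg/s; overhead removed = 0.753×23.69 = 17.839 kg/s.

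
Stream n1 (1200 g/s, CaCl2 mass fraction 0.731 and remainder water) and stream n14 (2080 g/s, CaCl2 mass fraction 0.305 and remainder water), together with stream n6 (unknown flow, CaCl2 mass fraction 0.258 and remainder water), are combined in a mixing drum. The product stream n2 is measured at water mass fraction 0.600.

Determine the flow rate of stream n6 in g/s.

1406 g/s

Let n6 be the unknown flow. Total out = 3280 + n6.
water balance: 1768.4 + 0.742·n6 = 0.600·(3280 + n6)
(0.742 − 0.600)·n6 = 0.600×3280 − 1768.4 = 199.6
n6 = 199.6 / 0.142 = 1405.6 g/s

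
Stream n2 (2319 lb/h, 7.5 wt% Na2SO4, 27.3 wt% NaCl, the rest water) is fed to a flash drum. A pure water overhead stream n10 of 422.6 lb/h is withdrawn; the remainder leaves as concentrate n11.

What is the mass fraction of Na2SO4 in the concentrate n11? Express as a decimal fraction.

0.092

Na2SO4 is not removed: 2319×0.075 = 173.92 lb/h of Na2SO4 enters n11.
Concentrate = 2319 − 422.6 = 1896.4 lb/h.
Mass fraction = 173.92/1896.4 = 0.092.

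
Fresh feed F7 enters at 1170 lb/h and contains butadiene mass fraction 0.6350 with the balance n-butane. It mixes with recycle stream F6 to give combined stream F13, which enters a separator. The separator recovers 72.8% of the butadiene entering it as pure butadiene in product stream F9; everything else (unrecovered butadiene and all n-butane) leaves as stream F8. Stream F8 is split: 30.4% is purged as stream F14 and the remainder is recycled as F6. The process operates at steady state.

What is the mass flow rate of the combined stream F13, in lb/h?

n-butane enters only via F7 and leaves only via the purge: 1170×0.365 = 0.304×(n-butane in F8), and the separator passes all n-butane, so n-butane in F13 = n-butane in F8 = 1404.8 lb/h.
butadiene in F13: m_A = 1170×0.635 + (1−0.304)·(1−0.728)·m_A, so m_A = 742.95/0.8107 = 916.44 lb/h.
F13 = 916.44 + 1404.8 = 2321.2 lb/h.

2321 lb/h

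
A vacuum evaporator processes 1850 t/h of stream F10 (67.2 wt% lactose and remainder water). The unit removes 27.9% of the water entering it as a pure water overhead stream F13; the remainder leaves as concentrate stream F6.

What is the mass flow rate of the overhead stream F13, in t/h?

water entering = 1850×0.328 = 606.8 t/h; overhead removed = 0.279×606.8 = 169.3 t/h.

169.3 t/h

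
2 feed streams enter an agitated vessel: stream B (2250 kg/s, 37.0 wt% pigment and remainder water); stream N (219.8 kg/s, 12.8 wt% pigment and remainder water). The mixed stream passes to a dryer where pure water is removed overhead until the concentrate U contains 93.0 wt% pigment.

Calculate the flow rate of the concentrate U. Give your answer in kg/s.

pigment entering = 2250×0.370 + 219.8×0.128 = 860.63 kg/s.
All pigment reports to U, so U = 860.63/0.930 = 925.41 kg/s.

925.4 kg/s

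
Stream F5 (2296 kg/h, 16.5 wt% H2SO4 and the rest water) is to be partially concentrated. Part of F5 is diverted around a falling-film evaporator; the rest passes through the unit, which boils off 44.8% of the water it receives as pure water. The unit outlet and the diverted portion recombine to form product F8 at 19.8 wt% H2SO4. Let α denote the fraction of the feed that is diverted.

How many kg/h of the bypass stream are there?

1273 kg/h

All 2296×0.165 = 378.84 kg/h of H2SO4 reaches F8, so F8 = 378.84/0.198 = 1913.3 kg/h and vapour = 382.67 kg/h.
The evaporator receives (1−α)·2296 of feed at 0.835 water and removes 0.448 of that water:
0.448×0.835×(1−α)×2296 = 382.67
(1−α) = 382.67/858.89 = 0.4455;  α = 0.5545.
Bypass flow = 0.5545×2296 = 1273 kg/h.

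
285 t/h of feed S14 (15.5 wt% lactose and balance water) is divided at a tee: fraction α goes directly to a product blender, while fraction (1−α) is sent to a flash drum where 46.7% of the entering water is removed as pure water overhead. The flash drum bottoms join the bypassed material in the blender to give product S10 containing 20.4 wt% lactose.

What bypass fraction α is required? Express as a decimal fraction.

All 285×0.155 = 44.175 t/h of lactose reaches S10, so S10 = 44.175/0.204 = 216.54 t/h and vapour = 68.456 t/h.
The evaporator receives (1−α)·285 of feed at 0.845 water and removes 0.467 of that water:
0.467×0.845×(1−α)×285 = 68.456
(1−α) = 68.456/112.47 = 0.6087;  α = 0.3913.

0.391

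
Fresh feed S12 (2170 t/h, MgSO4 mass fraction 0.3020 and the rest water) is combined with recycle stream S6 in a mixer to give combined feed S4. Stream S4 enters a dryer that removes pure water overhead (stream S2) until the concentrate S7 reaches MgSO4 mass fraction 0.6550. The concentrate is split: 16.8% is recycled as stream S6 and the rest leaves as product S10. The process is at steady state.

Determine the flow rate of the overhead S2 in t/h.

1169 t/h

Overall MgSO4 balance (none leaves overhead): MgSO4 in fresh feed = MgSO4 in product, i.e. 2170×0.302 = (1−0.168)·S7·0.655.
S7 = 655.34/(0.655×0.832) = 1202.5 t/h.
Recycle S6 = 0.168×1202.5 = 202.03 t/h.
Combined feed S4 = 2170 + 202.03 = 2372 t/h.
Overhead S2 = S4 − S7 = 2372 − 1202.5 = 1169.5 t/h.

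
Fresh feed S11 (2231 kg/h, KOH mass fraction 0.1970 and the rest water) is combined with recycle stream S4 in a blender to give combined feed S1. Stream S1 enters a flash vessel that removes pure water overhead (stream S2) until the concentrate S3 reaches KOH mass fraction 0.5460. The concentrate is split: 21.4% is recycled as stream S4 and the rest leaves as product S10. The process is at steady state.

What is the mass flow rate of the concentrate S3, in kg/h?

Overall KOH balance (none leaves overhead): KOH in fresh feed = KOH in product, i.e. 2231×0.197 = (1−0.214)·S3·0.546.
S3 = 439.51/(0.546×0.786) = 1024.1 kg/h.

1024 kg/h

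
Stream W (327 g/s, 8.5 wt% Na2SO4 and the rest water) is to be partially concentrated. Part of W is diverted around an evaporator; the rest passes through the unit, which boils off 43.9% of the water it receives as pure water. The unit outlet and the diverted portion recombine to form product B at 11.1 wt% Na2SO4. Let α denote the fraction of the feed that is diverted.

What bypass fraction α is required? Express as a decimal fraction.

0.417

All 327×0.085 = 27.795 g/s of Na2SO4 reaches B, so B = 27.795/0.111 = 250.41 g/s and vapour = 76.595 g/s.
The evaporator receives (1−α)·327 of feed at 0.915 water and removes 0.439 of that water:
0.439×0.915×(1−α)×327 = 76.595
(1−α) = 76.595/131.35 = 0.5831;  α = 0.4169.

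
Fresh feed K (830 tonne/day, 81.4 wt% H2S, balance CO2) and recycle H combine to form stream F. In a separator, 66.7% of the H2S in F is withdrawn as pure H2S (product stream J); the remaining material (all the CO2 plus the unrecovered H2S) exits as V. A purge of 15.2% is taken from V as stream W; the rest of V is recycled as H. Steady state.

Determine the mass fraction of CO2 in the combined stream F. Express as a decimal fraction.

0.5190

CO2 enters only via K and leaves only via the purge: 830×0.186 = 0.152×(CO2 in V), and the separator passes all CO2, so CO2 in F = CO2 in V = 1015.7 tonne/day.
H2S in F: m_A = 830×0.814 + (1−0.152)·(1−0.667)·m_A, so m_A = 675.62/0.7176 = 941.48 tonne/day.
F = 941.48 + 1015.7 = 1957.1 tonne/day.
CO2 fraction in F = 1015.7/1957.1 = 0.5190.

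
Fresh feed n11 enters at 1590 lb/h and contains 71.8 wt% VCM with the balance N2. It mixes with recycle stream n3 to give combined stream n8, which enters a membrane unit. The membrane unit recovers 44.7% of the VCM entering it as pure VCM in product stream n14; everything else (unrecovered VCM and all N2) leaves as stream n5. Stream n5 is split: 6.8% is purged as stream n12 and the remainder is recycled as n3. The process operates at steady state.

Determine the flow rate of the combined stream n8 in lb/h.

N2 enters only via n11 and leaves only via the purge: 1590×0.282 = 0.068×(N2 in n5), and the membrane unit passes all N2, so N2 in n8 = N2 in n5 = 6593.8 lb/h.
VCM in n8: m_A = 1590×0.718 + (1−0.068)·(1−0.447)·m_A, so m_A = 1141.6/0.4846 = 2355.8 lb/h.
n8 = 2355.8 + 6593.8 = 8949.6 lb/h.

8950 lb/h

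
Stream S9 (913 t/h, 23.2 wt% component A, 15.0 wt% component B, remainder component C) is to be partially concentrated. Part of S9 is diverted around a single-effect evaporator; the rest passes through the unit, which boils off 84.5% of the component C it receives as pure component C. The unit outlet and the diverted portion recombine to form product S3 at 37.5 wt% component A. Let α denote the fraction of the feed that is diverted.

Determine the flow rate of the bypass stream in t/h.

All 913×0.232 = 211.82 t/h of component A reaches S3, so S3 = 211.82/0.375 = 564.84 t/h and vapour = 348.16 t/h.
The evaporator receives (1−α)·913 of feed at 0.618 component C and removes 0.845 of that component C:
0.845×0.618×(1−α)×913 = 348.16
(1−α) = 348.16/476.78 = 0.7302;  α = 0.2698.
Bypass flow = 0.2698×913 = 246.3 t/h.

246.3 t/h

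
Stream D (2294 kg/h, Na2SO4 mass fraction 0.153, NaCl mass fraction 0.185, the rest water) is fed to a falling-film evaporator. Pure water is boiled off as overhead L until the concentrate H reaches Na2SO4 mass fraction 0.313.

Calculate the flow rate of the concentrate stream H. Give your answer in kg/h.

Na2SO4 is conserved: 2294×0.153 = 350.98 kg/h all reports to the concentrate.
Concentrate = 350.98/(target fraction) = 1121.3 kg/h.

1121 kg/h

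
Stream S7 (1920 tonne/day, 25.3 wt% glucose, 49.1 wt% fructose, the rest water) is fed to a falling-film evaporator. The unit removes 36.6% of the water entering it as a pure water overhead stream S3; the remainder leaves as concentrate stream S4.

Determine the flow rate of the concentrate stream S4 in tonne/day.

water entering = 1920×0.256 = 491.52 tonne/day; overhead removed = 0.366×491.52 = 179.9 tonne/day.
Concentrate = 1920 − 179.9 = 1740.1 tonne/day.

1740 tonne/day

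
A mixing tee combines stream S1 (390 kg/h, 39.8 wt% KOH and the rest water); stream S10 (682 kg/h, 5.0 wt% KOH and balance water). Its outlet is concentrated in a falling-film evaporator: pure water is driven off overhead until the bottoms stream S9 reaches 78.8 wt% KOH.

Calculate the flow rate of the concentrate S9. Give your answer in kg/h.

240.3 kg/h

KOH entering = 390×0.398 + 682×0.050 = 189.32 kg/h.
All KOH reports to S9, so S9 = 189.32/0.788 = 240.25 kg/h.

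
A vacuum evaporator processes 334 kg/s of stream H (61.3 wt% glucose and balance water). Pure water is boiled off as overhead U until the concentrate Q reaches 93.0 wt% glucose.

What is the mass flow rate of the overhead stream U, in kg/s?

glucose is conserved: 334×0.613 = 204.74 kg/s all reports to the concentrate.
Concentrate = 204.74/(target fraction) = 220.15 kg/s.
Overhead = 334 − 220.15 = 113.85 kg/s.

113.8 kg/s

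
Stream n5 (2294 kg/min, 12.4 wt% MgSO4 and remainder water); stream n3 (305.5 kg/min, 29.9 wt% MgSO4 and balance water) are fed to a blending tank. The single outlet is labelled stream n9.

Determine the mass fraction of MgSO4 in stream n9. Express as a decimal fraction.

Total flow out = 2294 + 305.5 = 2599.5 kg/min.
MgSO4 in = 2294×0.124 + 305.5×0.299 = 375.8 kg/min.
MgSO4 mass fraction in n9 = 375.8/2599.5 = 0.1446.

0.1446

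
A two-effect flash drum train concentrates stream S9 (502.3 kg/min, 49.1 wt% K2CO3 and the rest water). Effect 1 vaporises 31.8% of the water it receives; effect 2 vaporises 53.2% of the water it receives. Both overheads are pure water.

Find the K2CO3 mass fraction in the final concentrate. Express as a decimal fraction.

water in feed = 502.3×0.509 = 255.67 kg/min.
After stage 1: water left = (1−0.318)×255.67 = 174.37; stream total = 421 kg/min.
After stage 2: water left = (1−0.532)×174.37 = 81.604; final concentrate = 328.23 kg/min.
K2CO3 fraction = 246.63/328.23 = 0.751.

0.751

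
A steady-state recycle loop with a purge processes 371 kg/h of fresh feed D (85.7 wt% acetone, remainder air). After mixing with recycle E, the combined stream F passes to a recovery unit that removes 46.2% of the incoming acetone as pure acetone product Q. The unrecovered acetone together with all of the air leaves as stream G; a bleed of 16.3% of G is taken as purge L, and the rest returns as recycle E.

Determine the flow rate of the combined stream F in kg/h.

air enters only via D and leaves only via the purge: 371×0.143 = 0.163×(air in G), and the recovery unit passes all air, so air in F = air in G = 325.48 kg/h.
acetone in F: m_A = 371×0.857 + (1−0.163)·(1−0.462)·m_A, so m_A = 317.95/0.5497 = 578.41 kg/h.
F = 578.41 + 325.48 = 903.89 kg/h.

903.9 kg/h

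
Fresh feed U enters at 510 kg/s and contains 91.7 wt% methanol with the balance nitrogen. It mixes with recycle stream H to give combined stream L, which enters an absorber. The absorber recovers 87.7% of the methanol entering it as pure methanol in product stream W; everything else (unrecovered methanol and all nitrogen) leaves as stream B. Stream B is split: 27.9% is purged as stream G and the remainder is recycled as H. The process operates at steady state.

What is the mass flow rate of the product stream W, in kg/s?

450.1 kg/s

methanol in L: m_A = 510×0.917 + (1−0.279)·(1−0.877)·m_A, so m_A = 467.67/0.9113 = 513.18 kg/s.
Product W = 0.877×513.18 = 450.06 kg/s.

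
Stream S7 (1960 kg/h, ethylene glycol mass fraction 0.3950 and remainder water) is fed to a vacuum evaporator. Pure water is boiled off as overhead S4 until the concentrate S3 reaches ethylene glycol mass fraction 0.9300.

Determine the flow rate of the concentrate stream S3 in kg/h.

ethylene glycol is conserved: 1960×0.395 = 774.2 kg/h all reports to the concentrate.
Concentrate = 774.2/(target fraction) = 832.47 kg/h.

832.5 kg/h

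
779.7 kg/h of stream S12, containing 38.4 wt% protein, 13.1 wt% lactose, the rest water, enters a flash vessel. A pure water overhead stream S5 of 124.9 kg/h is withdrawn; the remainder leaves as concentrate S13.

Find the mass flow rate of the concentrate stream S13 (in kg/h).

654.8 kg/h

Concentrate = 779.7 − 124.9 = 654.8 kg/h.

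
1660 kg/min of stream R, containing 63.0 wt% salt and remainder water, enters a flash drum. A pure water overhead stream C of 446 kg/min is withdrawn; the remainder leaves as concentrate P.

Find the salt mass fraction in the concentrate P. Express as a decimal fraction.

0.861

salt is not removed: 1660×0.630 = 1045.8 kg/min of salt enters P.
Concentrate = 1660 − 446 = 1214 kg/min.
Mass fraction = 1045.8/1214 = 0.861.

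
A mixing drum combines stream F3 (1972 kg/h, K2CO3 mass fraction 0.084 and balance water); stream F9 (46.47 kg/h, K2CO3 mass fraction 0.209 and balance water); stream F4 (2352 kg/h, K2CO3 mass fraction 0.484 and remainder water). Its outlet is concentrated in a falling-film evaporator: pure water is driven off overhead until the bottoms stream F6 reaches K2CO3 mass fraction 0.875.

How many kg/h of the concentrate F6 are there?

1501 kg/h

K2CO3 entering = 1972×0.084 + 46.47×0.209 + 2352×0.484 = 1313.7 kg/h.
All K2CO3 reports to F6, so F6 = 1313.7/0.875 = 1501.4 kg/h.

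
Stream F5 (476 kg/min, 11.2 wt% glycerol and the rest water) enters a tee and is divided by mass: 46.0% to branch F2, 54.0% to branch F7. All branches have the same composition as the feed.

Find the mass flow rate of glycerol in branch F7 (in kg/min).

28.79 kg/min

Branch F7 total = 0.540×476 = 257.04 kg/min.
glycerol in F7 = 0.112×257.04 = 28.788 kg/min.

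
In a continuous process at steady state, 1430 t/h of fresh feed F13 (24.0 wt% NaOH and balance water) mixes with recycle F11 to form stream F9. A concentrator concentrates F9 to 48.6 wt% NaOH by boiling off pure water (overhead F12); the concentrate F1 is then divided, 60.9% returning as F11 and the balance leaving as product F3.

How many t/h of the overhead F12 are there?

723.8 t/h

Overall NaOH balance (none leaves overhead): NaOH in fresh feed = NaOH in product, i.e. 1430×0.240 = (1−0.609)·F1·0.486.
F1 = 343.2/(0.486×0.391) = 1806.1 t/h.
Recycle F11 = 0.609×1806.1 = 1099.9 t/h.
Combined feed F9 = 1430 + 1099.9 = 2529.9 t/h.
Overhead F12 = F9 − F1 = 2529.9 − 1806.1 = 723.83 t/h.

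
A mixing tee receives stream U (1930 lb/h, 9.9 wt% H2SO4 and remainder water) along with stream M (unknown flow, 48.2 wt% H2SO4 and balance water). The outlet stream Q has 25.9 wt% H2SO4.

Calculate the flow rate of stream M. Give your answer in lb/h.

Let M be the unknown flow. Total out = 1930 + M.
H2SO4 balance: 191.07 + 0.482·M = 0.259·(1930 + M)
(0.482 − 0.259)·M = 0.259×1930 − 191.07 = 308.8
M = 308.8 / 0.223 = 1384.8 lb/h

1385 lb/h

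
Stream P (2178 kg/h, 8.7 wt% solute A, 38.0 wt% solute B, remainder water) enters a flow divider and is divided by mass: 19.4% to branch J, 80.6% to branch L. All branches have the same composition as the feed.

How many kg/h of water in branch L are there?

Branch L total = 0.806×2178 = 1755.5 kg/h.
water in L = 0.533×1755.5 = 935.66 kg/h.

935.7 kg/h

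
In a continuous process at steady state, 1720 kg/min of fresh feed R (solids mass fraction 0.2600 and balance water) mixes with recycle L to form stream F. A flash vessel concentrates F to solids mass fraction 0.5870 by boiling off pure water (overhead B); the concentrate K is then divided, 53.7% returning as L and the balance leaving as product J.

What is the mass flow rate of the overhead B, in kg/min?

958.2 kg/min

Overall solids balance (none leaves overhead): solids in fresh feed = solids in product, i.e. 1720×0.260 = (1−0.537)·K·0.587.
K = 447.2/(0.587×0.463) = 1645.4 kg/min.
Recycle L = 0.537×1645.4 = 883.6 kg/min.
Combined feed F = 1720 + 883.6 = 2603.6 kg/min.
Overhead B = F − K = 2603.6 − 1645.4 = 958.16 kg/min.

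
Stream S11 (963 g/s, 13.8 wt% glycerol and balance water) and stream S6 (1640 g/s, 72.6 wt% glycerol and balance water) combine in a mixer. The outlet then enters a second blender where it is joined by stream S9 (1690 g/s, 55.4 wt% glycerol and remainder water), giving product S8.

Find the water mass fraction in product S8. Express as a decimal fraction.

Overall, product flow = 4293 g/s.
water in = 963×0.862 + 1640×0.274 + 1690×0.446 = 2033.2 g/s.
water fraction in S8 = 0.474.

0.474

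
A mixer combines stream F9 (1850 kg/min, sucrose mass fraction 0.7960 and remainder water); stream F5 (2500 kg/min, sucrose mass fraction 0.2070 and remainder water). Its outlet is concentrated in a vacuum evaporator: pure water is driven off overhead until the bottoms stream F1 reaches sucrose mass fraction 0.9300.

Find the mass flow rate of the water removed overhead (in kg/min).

2210 kg/min

sucrose entering = 1850×0.796 + 2500×0.207 = 1990.1 kg/min.
All sucrose reports to F1, so F1 = 1990.1/0.930 = 2139.9 kg/min.
Total feed = 4350 kg/min; overhead = 4350 − 2139.9 = 2210.1 kg/min.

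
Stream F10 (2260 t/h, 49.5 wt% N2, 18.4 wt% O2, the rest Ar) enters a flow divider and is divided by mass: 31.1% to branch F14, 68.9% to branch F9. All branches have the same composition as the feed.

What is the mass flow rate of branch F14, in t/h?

702.9 t/h

Branch F14 flow = 0.311×2260 = 702.86 t/h.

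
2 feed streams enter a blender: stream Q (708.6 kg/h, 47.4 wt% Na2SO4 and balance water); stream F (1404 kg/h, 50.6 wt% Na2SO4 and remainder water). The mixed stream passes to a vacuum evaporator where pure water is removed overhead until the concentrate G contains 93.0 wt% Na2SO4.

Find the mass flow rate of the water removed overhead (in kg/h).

Na2SO4 entering = 708.6×0.474 + 1404×0.506 = 1046.3 kg/h.
All Na2SO4 reports to G, so G = 1046.3/0.930 = 1125.1 kg/h.
Total feed = 2112.6 kg/h; overhead = 2112.6 − 1125.1 = 987.55 kg/h.

987.5 kg/h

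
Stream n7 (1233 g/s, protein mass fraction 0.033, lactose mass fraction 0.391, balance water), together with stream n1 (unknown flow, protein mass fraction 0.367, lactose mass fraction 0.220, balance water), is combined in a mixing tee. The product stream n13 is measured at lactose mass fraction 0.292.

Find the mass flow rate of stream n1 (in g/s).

1695 g/s

Let n1 be the unknown flow. Total out = 1233 + n1.
lactose balance: 482.1 + 0.220·n1 = 0.292·(1233 + n1)
(0.220 − 0.292)·n1 = 0.292×1233 − 482.1 = -122.07
n1 = -122.07 / -0.072 = 1695.4 g/s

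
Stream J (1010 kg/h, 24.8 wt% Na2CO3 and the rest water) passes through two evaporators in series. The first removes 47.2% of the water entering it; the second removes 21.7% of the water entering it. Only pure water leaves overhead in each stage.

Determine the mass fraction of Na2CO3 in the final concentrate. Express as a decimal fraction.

0.444

water in feed = 1010×0.752 = 759.52 kg/h.
After stage 1: water left = (1−0.472)×759.52 = 401.03; stream total = 651.51 kg/h.
After stage 2: water left = (1−0.217)×401.03 = 314; final concentrate = 564.48 kg/h.
Na2CO3 fraction = 250.48/564.48 = 0.444.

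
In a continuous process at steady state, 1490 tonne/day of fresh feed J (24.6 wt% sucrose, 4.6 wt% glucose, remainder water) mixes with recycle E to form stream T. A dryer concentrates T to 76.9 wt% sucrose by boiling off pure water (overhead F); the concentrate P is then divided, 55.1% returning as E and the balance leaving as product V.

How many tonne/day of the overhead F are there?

1013 tonne/day

Overall sucrose balance (none leaves overhead): sucrose in fresh feed = sucrose in product, i.e. 1490×0.246 = (1−0.551)·P·0.769.
P = 366.54/(0.769×0.449) = 1061.6 tonne/day.
Recycle E = 0.551×1061.6 = 584.93 tonne/day.
Combined feed T = 1490 + 584.93 = 2074.9 tonne/day.
Overhead F = T − P = 2074.9 − 1061.6 = 1013.4 tonne/day.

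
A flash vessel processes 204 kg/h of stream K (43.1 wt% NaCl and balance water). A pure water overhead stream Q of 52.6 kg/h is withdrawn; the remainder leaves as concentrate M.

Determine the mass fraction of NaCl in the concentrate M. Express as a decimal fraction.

NaCl is not removed: 204×0.431 = 87.924 kg/h of NaCl enters M.
Concentrate = 204 − 52.6 = 151.4 kg/h.
Mass fraction = 87.924/151.4 = 0.5807.

0.5807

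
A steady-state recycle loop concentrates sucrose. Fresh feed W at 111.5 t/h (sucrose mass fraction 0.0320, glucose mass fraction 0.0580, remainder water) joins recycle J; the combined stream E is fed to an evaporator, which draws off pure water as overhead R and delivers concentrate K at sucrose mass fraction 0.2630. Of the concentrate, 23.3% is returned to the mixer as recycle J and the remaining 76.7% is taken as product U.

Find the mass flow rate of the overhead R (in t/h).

97.93 t/h

Overall sucrose balance (none leaves overhead): sucrose in fresh feed = sucrose in product, i.e. 111.5×0.032 = (1−0.233)·K·0.263.
K = 3.568/(0.263×0.767) = 17.688 t/h.
Recycle J = 0.233×17.688 = 4.1213 t/h.
Combined feed E = 111.5 + 4.1213 = 115.62 t/h.
Overhead R = E − K = 115.62 − 17.688 = 97.933 t/h.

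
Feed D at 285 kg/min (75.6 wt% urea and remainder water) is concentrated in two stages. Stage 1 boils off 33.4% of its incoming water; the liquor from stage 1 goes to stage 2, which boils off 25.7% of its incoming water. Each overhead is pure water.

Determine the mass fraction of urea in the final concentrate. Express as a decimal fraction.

water in feed = 285×0.244 = 69.54 kg/min.
After stage 1: water left = (1−0.334)×69.54 = 46.314; stream total = 261.77 kg/min.
After stage 2: water left = (1−0.257)×46.314 = 34.411; final concentrate = 249.87 kg/min.
urea fraction = 215.46/249.87 = 0.8623.

0.8623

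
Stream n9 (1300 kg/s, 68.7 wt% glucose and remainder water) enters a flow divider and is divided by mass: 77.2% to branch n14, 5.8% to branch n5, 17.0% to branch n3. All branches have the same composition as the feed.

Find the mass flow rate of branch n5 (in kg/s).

Branch n5 flow = 0.058×1300 = 75.4 kg/s.

75.4 kg/s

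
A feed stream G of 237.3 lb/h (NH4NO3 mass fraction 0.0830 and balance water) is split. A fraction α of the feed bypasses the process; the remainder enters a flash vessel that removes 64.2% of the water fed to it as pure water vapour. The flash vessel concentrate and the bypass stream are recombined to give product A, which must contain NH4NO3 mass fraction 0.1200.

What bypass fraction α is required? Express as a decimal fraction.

All 237.3×0.083 = 19.696 lb/h of NH4NO3 reaches A, so A = 19.696/0.120 = 164.13 lb/h and vapour = 73.167 lb/h.
The evaporator receives (1−α)·237.3 of feed at 0.917 water and removes 0.642 of that water:
0.642×0.917×(1−α)×237.3 = 73.167
(1−α) = 73.167/139.7 = 0.5237;  α = 0.4763.

0.476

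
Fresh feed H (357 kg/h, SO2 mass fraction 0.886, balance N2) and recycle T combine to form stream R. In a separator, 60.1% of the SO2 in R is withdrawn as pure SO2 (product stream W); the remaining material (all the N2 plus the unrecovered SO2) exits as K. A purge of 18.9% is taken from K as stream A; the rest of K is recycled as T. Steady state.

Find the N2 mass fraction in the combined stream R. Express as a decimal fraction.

N2 enters only via H and leaves only via the purge: 357×0.114 = 0.189×(N2 in K), and the separator passes all N2, so N2 in R = N2 in K = 215.33 kg/h.
SO2 in R: m_A = 357×0.886 + (1−0.189)·(1−0.601)·m_A, so m_A = 316.3/0.6764 = 467.62 kg/h.
R = 467.62 + 215.33 = 682.95 kg/h.
N2 fraction in R = 215.33/682.95 = 0.315.

0.315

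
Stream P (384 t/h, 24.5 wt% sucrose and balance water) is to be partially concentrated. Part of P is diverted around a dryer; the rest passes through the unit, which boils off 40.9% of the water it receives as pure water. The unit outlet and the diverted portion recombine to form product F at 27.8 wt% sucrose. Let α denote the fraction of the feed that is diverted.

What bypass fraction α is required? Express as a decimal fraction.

All 384×0.245 = 94.08 t/h of sucrose reaches F, so F = 94.08/0.278 = 338.42 t/h and vapour = 45.583 t/h.
The evaporator receives (1−α)·384 of feed at 0.755 water and removes 0.409 of that water:
0.409×0.755×(1−α)×384 = 45.583
(1−α) = 45.583/118.58 = 0.3844;  α = 0.6156.

0.616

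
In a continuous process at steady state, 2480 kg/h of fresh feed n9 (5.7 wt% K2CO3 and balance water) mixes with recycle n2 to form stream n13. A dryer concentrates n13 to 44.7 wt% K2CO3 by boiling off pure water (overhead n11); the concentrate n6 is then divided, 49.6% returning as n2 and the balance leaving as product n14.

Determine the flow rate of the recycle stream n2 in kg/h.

311.2 kg/h

Overall K2CO3 balance (none leaves overhead): K2CO3 in fresh feed = K2CO3 in product, i.e. 2480×0.057 = (1−0.496)·n6·0.447.
n6 = 141.36/(0.447×0.504) = 627.46 kg/h.
Recycle n2 = 0.496×627.46 = 311.22 kg/h.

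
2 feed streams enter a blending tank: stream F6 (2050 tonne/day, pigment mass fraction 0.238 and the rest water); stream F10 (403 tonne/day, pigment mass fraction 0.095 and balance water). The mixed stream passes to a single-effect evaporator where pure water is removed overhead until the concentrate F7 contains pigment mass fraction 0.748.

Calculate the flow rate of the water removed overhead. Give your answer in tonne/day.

pigment entering = 2050×0.238 + 403×0.095 = 526.18 tonne/day.
All pigment reports to F7, so F7 = 526.18/0.748 = 703.46 tonne/day.
Total feed = 2453 tonne/day; overhead = 2453 − 703.46 = 1749.5 tonne/day.

1750 tonne/day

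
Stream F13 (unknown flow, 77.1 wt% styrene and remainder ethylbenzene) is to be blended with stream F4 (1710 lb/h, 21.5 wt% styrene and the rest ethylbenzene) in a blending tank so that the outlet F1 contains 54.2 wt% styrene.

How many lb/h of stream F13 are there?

2442 lb/h

Let F13 be the unknown flow. Total out = 1710 + F13.
styrene balance: 367.65 + 0.771·F13 = 0.542·(1710 + F13)
(0.771 − 0.542)·F13 = 0.542×1710 − 367.65 = 559.17
F13 = 559.17 / 0.229 = 2441.8 lb/h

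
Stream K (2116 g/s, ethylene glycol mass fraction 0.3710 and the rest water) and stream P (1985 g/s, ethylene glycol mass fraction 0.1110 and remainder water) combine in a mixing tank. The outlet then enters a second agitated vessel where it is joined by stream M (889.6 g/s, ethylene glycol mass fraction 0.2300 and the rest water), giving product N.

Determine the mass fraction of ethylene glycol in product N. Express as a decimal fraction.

0.2425

Overall, product flow = 4990.6 g/s.
ethylene glycol in = 2116×0.371 + 1985×0.111 + 889.6×0.230 = 1210 g/s.
ethylene glycol fraction in N = 0.2425.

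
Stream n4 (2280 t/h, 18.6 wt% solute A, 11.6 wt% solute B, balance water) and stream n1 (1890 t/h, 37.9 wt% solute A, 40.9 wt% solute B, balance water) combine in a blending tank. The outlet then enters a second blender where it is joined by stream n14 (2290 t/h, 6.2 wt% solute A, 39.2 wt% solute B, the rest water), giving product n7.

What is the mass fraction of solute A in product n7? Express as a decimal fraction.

Overall, product flow = 6460 t/h.
solute A in = 2280×0.186 + 1890×0.379 + 2290×0.062 = 1282.4 t/h.
solute A fraction in n7 = 0.199.

0.199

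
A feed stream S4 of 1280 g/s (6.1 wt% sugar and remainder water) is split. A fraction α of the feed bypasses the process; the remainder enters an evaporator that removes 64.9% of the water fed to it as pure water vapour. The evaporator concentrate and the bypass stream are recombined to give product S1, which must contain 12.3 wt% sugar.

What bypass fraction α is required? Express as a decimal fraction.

0.173

All 1280×0.061 = 78.08 g/s of sugar reaches S1, so S1 = 78.08/0.123 = 634.8 g/s and vapour = 645.2 g/s.
The evaporator receives (1−α)·1280 of feed at 0.939 water and removes 0.649 of that water:
0.649×0.939×(1−α)×1280 = 645.2
(1−α) = 645.2/780.05 = 0.8271;  α = 0.1729.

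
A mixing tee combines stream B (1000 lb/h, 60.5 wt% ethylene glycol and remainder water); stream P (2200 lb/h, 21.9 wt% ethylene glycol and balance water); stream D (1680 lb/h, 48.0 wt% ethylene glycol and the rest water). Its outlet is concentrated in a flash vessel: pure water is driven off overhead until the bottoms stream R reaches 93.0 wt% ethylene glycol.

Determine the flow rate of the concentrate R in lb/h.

2036 lb/h

ethylene glycol entering = 1000×0.605 + 2200×0.219 + 1680×0.480 = 1893.2 lb/h.
All ethylene glycol reports to R, so R = 1893.2/0.930 = 2035.7 lb/h.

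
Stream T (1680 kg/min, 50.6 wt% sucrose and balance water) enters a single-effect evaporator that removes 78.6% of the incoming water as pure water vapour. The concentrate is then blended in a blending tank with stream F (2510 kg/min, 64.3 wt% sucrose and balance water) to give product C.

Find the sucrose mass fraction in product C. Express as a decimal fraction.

Vapour removed = 0.786×0.494×1680 = 652.32 kg/min; concentrate = 1027.7 kg/min.
sucrose reaching the mixer = 850.08 (from concentrate) + 2510×0.643 = 2464 kg/min.
Product flow = 1027.7 + 2510 = 3537.7 kg/min; sucrose fraction = 0.6965.

0.6965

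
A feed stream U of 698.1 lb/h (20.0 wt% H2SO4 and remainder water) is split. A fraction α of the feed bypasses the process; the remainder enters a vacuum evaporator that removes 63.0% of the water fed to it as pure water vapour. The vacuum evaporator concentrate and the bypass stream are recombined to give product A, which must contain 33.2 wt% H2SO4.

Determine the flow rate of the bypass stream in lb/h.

All 698.1×0.200 = 139.62 lb/h of H2SO4 reaches A, so A = 139.62/0.332 = 420.54 lb/h and vapour = 277.56 lb/h.
The evaporator receives (1−α)·698.1 of feed at 0.800 water and removes 0.630 of that water:
0.630×0.800×(1−α)×698.1 = 277.56
(1−α) = 277.56/351.84 = 0.7889;  α = 0.2111.
Bypass flow = 0.2111×698.1 = 147.39 lb/h.

147.4 lb/h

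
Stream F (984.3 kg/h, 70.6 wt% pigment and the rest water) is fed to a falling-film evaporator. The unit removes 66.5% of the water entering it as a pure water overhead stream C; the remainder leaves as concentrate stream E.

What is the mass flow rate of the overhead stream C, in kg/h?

192.4 kg/h

water entering = 984.3×0.294 = 289.38 kg/h; overhead removed = 0.665×289.38 = 192.44 kg/h.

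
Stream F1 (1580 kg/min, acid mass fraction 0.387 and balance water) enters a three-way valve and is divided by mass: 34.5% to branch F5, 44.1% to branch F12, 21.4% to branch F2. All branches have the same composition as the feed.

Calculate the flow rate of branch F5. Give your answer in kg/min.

545.1 kg/min

Branch F5 flow = 0.345×1580 = 545.1 kg/min.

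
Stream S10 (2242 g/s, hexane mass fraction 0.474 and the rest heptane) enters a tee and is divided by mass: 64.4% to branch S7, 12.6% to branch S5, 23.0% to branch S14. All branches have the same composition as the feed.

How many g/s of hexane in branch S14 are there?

244.4 g/s

Branch S14 total = 0.230×2242 = 515.66 g/s.
hexane in S14 = 0.474×515.66 = 244.42 g/s.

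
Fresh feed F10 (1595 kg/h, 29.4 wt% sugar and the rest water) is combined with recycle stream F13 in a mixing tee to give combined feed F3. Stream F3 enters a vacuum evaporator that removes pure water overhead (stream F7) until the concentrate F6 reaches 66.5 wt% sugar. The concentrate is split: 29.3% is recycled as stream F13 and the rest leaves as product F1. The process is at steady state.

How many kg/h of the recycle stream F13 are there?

292.2 kg/h

Overall sugar balance (none leaves overhead): sugar in fresh feed = sugar in product, i.e. 1595×0.294 = (1−0.293)·F6·0.665.
F6 = 468.93/(0.665×0.707) = 997.39 kg/h.
Recycle F13 = 0.293×997.39 = 292.24 kg/h.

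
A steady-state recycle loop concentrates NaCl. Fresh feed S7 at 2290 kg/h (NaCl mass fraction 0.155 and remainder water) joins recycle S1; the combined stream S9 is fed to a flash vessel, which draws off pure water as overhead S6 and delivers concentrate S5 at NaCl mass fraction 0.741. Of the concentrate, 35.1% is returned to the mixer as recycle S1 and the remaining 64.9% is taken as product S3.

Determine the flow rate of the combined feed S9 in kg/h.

Overall NaCl balance (none leaves overhead): NaCl in fresh feed = NaCl in product, i.e. 2290×0.155 = (1−0.351)·S5·0.741.
S5 = 354.95/(0.741×0.649) = 738.08 kg/h.
Recycle S1 = 0.351×738.08 = 259.07 kg/h.
Combined feed S9 = 2290 + 259.07 = 2549.1 kg/h.

2549 kg/h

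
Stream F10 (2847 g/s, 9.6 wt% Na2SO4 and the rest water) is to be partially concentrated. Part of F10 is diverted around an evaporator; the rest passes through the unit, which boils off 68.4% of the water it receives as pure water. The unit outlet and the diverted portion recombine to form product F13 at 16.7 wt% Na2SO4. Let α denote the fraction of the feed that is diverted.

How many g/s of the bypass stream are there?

889.5 g/s

All 2847×0.096 = 273.31 g/s of Na2SO4 reaches F13, so F13 = 273.31/0.167 = 1636.6 g/s and vapour = 1210.4 g/s.
The evaporator receives (1−α)·2847 of feed at 0.904 water and removes 0.684 of that water:
0.684×0.904×(1−α)×2847 = 1210.4
(1−α) = 1210.4/1760.4 = 0.6876;  α = 0.3124.
Bypass flow = 0.3124×2847 = 889.49 g/s.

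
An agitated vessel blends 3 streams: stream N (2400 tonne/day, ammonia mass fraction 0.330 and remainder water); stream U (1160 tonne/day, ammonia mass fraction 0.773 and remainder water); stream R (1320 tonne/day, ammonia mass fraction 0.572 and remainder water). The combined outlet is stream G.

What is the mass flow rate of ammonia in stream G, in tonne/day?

ammonia out = ammonia in = 2400×0.330 + 1160×0.773 + 1320×0.572 = 2443.7 tonne/day.

2444 tonne/day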